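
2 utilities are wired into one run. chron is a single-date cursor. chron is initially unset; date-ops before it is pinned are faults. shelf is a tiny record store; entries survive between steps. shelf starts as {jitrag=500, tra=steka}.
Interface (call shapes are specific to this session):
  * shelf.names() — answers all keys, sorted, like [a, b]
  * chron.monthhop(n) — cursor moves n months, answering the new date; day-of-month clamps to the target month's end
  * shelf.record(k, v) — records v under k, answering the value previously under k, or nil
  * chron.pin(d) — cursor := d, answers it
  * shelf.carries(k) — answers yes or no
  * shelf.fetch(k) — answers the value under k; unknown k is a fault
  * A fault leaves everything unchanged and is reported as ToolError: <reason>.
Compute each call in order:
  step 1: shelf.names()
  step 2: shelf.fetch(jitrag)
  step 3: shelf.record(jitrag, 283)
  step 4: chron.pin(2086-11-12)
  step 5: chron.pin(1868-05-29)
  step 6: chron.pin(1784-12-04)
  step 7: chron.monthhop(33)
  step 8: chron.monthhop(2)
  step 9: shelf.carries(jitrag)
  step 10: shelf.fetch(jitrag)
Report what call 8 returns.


$ shelf.names
[out] [jitrag, tra]
$ shelf.fetch jitrag
[out] 500
$ shelf.record jitrag 283
[out] 500
$ chron.pin 2086-11-12
[out] 2086-11-12
$ chron.pin 1868-05-29
[out] 1868-05-29
$ chron.pin 1784-12-04
[out] 1784-12-04
$ chron.monthhop 33
[out] 1787-09-04
$ chron.monthhop 2
[out] 1787-11-04
$ shelf.carries jitrag
[out] yes
$ shelf.fetch jitrag
[out] 283

Answer: 1787-11-04


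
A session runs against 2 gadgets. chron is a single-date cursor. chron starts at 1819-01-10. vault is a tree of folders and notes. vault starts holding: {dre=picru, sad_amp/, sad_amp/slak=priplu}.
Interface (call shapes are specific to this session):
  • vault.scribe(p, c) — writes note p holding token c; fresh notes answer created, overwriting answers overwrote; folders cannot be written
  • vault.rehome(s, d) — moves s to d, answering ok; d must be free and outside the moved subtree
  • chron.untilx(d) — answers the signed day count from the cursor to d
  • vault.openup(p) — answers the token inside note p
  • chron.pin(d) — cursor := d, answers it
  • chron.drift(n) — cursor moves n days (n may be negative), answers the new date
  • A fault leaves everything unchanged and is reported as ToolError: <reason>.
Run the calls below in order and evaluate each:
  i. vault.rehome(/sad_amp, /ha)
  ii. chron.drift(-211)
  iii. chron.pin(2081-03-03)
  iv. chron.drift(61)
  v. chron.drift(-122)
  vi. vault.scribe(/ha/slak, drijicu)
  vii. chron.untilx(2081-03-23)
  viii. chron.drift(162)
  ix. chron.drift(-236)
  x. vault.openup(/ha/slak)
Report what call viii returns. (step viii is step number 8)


Answer: 2081-06-12

Derivation:
[in] vault.rehome s='/sad_amp' d='/ha'
:: ok
[in] chron.drift n='-211'
:: 1818-06-13
[in] chron.pin d='2081-03-03'
:: 2081-03-03
[in] chron.drift n='61'
:: 2081-05-03
[in] chron.drift n='-122'
:: 2081-01-01
[in] vault.scribe p='/ha/slak' c='drijicu'
:: overwrote
[in] chron.untilx d='2081-03-23'
:: 81
[in] chron.drift n='162'
:: 2081-06-12
[in] chron.drift n='-236'
:: 2080-10-19
[in] vault.openup p='/ha/slak'
:: drijicu


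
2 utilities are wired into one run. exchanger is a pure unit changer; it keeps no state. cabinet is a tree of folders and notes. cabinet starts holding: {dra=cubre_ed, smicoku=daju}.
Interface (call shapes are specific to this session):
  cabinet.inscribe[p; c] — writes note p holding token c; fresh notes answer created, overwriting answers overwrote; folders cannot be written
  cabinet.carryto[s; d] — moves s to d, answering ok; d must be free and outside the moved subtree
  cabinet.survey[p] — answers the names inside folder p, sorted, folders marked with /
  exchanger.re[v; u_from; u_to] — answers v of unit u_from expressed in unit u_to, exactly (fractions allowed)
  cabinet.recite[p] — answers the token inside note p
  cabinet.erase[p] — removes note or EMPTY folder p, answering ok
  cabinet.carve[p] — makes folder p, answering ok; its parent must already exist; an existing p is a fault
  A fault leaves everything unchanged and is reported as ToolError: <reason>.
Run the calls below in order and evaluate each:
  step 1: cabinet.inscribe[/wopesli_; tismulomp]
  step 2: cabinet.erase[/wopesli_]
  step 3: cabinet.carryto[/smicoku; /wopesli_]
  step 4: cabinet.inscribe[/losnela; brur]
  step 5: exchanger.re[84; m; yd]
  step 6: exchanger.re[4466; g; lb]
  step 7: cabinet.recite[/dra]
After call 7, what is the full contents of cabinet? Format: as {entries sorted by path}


Using cabinet.inscribe using p=/wopesli_, c=tismulomp, which returns created.
Calling cabinet.erase using p=/wopesli_, and observe ok.
Calling cabinet.carryto using s=/smicoku, d=/wopesli_, and observe ok.
I call cabinet.inscribe using p=/losnela, c=brur, — result: created.
I call exchanger.re using v=84, u_from=m, u_to=yd, yielding 35000/381.
Using exchanger.re using v=4466, u_from=g, u_to=lb, and see 5800000/589081.
Calling cabinet.recite using p=/dra, and observe cubre_ed.

Answer: {dra=cubre_ed, losnela=brur, wopesli_=daju}


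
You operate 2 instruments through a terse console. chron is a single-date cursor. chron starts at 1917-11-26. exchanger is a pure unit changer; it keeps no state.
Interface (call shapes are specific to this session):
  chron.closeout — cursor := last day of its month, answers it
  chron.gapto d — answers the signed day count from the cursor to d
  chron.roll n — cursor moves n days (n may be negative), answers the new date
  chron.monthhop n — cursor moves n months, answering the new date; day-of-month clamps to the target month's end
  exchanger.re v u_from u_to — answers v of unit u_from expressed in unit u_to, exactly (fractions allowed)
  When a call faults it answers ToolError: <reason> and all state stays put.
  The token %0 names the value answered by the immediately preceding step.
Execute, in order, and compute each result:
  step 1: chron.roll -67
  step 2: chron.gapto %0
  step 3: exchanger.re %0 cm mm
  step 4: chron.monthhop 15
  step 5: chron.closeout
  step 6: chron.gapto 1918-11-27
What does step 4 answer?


Answer: 1918-12-20

Derivation:
CALL chron.roll[n='-67']
RET  1917-09-20
CALL chron.gapto[d='%0']
RET  0
CALL exchanger.re[v='%0'; u_from='cm'; u_to='mm']
RET  0
CALL chron.monthhop[n='15']
RET  1918-12-20
CALL chron.closeout[]
RET  1918-12-31
CALL chron.gapto[d='1918-11-27']
RET  -34


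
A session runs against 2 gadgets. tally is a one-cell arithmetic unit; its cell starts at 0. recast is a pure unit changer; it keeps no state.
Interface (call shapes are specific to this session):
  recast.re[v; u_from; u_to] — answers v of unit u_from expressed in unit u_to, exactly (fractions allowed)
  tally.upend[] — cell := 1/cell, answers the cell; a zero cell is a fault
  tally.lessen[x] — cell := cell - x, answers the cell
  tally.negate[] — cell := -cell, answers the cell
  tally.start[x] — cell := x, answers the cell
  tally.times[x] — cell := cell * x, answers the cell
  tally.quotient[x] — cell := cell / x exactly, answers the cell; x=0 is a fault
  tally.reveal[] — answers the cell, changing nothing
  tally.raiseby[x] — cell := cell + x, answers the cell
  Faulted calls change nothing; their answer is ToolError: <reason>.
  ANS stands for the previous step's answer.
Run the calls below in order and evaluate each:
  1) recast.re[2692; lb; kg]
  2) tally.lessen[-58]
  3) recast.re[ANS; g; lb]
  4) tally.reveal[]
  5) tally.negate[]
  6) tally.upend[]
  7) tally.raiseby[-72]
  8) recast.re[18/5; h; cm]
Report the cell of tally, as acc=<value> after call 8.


Answer: acc=-4177/58

Derivation:
CALL re[v: 2692; u_from: lb; u_to: kg]
RET  30526766501/25000000
CALL lessen[x: -58]
RET  58
CALL re[v: ANS; u_from: g; u_to: lb]
RET  5800000/45359237
CALL reveal[]
RET  58
CALL negate[]
RET  -58
CALL upend[]
RET  -1/58
CALL raiseby[x: -72]
RET  -4177/58
CALL re[v: 18/5; u_from: h; u_to: cm]
RET  ToolError: incompatible units


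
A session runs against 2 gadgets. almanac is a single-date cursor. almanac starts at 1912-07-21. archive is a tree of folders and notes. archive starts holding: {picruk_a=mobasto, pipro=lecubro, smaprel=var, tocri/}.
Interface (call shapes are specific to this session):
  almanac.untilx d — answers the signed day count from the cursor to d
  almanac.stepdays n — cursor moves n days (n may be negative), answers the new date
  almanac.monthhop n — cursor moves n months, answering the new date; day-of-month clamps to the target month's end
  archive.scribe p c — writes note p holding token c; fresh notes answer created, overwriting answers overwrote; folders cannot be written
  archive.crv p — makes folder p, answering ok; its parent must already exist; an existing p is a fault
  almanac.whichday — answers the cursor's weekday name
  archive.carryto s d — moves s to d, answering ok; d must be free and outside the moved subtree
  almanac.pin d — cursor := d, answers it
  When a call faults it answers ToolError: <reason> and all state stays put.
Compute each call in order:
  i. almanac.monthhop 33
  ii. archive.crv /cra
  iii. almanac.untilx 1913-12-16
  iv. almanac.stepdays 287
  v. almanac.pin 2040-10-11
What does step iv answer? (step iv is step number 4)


> almanac.monthhop n→33
= 1915-04-21
> archive.crv p→/cra
= ok
> almanac.untilx d→1913-12-16
= -491
> almanac.stepdays n→287
= 1916-02-02
> almanac.pin d→2040-10-11
= 2040-10-11

Answer: 1916-02-02


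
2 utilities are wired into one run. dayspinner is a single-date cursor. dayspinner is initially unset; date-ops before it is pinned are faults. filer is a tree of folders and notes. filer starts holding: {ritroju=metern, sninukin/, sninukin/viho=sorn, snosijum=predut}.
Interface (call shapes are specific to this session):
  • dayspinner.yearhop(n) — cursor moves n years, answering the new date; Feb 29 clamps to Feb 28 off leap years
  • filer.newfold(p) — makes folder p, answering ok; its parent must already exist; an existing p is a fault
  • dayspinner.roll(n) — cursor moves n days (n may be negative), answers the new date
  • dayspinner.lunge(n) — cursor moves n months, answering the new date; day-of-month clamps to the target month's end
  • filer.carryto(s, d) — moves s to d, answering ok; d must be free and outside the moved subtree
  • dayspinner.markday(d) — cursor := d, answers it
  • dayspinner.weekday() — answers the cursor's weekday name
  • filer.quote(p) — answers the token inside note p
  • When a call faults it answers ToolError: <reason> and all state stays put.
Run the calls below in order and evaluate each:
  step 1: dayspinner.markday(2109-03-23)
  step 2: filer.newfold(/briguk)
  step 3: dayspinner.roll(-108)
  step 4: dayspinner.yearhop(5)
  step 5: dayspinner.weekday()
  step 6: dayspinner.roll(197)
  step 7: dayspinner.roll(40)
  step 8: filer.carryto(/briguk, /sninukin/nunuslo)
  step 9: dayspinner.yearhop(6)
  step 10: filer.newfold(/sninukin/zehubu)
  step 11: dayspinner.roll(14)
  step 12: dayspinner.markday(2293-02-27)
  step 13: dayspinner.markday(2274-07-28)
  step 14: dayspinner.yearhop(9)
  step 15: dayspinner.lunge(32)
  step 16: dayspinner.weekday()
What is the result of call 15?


Answer: 2286-03-28

Derivation:
I use dayspinner.markday(d='2109-03-23'), and see 2109-03-23.
Next I call filer.newfold(p='/briguk'), which returns ok.
I call dayspinner.roll(n='-108'), and get 2108-12-05.
I run dayspinner.yearhop(n='5'), → 2113-12-05.
Now I run dayspinner.weekday(), giving Tuesday.
Next I call dayspinner.roll(n='197'), giving 2114-06-20.
I call dayspinner.roll(n='40'): 2114-07-30.
Calling filer.carryto(s='/briguk', d='/sninukin/nunuslo'), giving ok.
I try dayspinner.yearhop(n='6'), giving 2120-07-30.
I invoke filer.newfold(p='/sninukin/zehubu'), and observe ok.
I invoke dayspinner.roll(n='14'), and get 2120-08-13.
Now I run dayspinner.markday(d='2293-02-27'), and see 2293-02-27.
I invoke dayspinner.markday(d='2274-07-28'), and observe 2274-07-28.
Next I call dayspinner.yearhop(n='9'): 2283-07-28.
Using dayspinner.lunge(n='32'), — result: 2286-03-28.
Then dayspinner.weekday, and observe Sunday.


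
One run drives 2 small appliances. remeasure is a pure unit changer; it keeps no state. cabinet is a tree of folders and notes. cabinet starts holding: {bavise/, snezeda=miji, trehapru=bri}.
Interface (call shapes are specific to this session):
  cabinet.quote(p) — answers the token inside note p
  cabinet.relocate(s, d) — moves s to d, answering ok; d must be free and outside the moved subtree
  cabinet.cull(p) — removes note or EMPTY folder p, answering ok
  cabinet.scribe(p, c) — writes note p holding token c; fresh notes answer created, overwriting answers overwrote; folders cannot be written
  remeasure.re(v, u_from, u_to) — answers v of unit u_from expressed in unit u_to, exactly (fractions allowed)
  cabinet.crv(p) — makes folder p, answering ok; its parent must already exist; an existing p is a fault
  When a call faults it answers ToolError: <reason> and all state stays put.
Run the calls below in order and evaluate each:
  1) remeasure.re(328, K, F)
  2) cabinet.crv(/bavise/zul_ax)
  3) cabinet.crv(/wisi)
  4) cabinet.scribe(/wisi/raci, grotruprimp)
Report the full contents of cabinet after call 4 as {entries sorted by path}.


# 1. remeasure.re(v→328, u_from→K, u_to→F) ~> 13073/100
# 2. cabinet.crv(p→/bavise/zul_ax) ~> ok
# 3. cabinet.crv(p→/wisi) ~> ok
# 4. cabinet.scribe(p→/wisi/raci, c→grotruprimp) ~> created

Answer: {bavise/, bavise/zul_ax/, snezeda=miji, trehapru=bri, wisi/, wisi/raci=grotruprimp}


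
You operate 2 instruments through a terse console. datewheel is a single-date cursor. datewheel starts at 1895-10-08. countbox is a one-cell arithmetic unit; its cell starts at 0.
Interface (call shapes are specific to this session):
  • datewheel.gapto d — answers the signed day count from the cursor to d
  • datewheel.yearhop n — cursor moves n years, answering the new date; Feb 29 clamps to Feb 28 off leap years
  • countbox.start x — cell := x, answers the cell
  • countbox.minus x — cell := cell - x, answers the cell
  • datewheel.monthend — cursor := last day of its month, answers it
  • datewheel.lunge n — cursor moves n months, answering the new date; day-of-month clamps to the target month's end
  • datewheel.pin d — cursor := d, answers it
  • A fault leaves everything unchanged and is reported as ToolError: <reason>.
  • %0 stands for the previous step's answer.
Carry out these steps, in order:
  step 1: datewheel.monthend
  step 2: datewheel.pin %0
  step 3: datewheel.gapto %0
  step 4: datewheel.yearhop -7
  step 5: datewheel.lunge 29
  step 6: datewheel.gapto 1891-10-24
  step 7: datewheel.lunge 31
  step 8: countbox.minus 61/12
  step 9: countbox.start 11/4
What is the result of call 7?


Answer: 1893-10-31

Derivation:
I try monthend: 1895-10-31.
I call pin using d→%0, and observe 1895-10-31.
I run gapto using d→%0: 0.
I call yearhop using n→-7, giving 1888-10-31.
Calling lunge using n→29, which returns 1891-03-31.
I try gapto using d→1891-10-24, and see 207.
I try lunge using n→31, and get 1893-10-31.
I run minus using x→61/12, which returns -61/12.
I run start using x→11/4, and get 11/4.


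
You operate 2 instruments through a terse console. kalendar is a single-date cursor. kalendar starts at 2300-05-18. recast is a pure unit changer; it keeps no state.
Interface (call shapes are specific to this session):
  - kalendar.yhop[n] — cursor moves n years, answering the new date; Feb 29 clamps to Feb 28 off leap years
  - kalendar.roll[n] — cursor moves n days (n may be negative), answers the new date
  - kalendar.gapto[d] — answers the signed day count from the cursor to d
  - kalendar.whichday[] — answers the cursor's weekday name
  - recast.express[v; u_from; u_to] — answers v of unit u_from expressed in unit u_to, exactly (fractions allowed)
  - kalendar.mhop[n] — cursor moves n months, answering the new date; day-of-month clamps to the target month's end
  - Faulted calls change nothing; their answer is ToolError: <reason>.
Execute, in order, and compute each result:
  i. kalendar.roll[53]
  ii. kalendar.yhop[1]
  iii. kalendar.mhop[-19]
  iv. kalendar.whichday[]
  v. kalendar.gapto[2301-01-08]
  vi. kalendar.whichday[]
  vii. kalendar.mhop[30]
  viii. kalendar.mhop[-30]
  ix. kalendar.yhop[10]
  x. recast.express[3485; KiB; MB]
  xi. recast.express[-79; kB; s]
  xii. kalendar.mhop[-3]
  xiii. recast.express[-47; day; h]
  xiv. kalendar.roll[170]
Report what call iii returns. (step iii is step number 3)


% kalendar.roll n→53
:: 2300-07-10
% kalendar.yhop n→1
:: 2301-07-10
% kalendar.mhop n→-19
:: 2299-12-10
% kalendar.whichday
:: Sunday
% kalendar.gapto d→2301-01-08
:: 394
% kalendar.whichday
:: Sunday
% kalendar.mhop n→30
:: 2302-06-10
% kalendar.mhop n→-30
:: 2299-12-10
% kalendar.yhop n→10
:: 2309-12-10
% recast.express v→3485 u_from→KiB u_to→MB
:: 11152/3125
% recast.express v→-79 u_from→kB u_to→s
:: ToolError: incompatible units
% kalendar.mhop n→-3
:: 2309-09-10
% recast.express v→-47 u_from→day u_to→h
:: -1128
% kalendar.roll n→170
:: 2310-02-27

Answer: 2299-12-10


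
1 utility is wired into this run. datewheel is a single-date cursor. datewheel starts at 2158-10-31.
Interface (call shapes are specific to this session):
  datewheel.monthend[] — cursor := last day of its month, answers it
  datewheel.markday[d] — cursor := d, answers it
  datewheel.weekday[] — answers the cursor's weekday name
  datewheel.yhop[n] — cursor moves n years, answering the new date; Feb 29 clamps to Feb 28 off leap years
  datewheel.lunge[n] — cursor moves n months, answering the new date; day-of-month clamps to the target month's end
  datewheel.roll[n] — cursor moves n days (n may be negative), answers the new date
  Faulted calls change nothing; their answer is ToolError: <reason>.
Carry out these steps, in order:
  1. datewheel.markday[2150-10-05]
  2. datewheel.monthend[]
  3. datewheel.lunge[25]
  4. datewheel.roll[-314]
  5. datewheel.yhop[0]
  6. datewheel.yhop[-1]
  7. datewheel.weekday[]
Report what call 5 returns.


-> datewheel.markday(d='2150-10-05')
<- 2150-10-05
-> datewheel.monthend()
<- 2150-10-31
-> datewheel.lunge(n='25')
<- 2152-11-30
-> datewheel.roll(n='-314')
<- 2152-01-21
-> datewheel.yhop(n='0')
<- 2152-01-21
-> datewheel.yhop(n='-1')
<- 2151-01-21
-> datewheel.weekday()
<- Thursday

Answer: 2152-01-21


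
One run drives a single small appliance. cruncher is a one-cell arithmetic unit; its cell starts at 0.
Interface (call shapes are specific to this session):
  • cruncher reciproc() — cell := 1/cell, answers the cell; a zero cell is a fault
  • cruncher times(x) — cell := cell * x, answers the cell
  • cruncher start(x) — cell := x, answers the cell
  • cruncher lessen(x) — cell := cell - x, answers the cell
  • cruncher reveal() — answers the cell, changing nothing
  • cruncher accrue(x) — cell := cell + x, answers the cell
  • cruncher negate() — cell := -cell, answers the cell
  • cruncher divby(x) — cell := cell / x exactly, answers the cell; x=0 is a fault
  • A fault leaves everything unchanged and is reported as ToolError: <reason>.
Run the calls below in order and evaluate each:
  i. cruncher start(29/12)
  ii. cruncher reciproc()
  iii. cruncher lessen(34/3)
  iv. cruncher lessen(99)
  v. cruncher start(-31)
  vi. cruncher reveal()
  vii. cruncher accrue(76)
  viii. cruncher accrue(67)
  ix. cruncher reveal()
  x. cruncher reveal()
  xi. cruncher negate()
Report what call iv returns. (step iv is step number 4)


Answer: -9563/87

Derivation:
-- 1. cruncher start(x: 29/12) : 29/12
-- 2. cruncher reciproc() : 12/29
-- 3. cruncher lessen(x: 34/3) : -950/87
-- 4. cruncher lessen(x: 99) : -9563/87
-- 5. cruncher start(x: -31) : -31
-- 6. cruncher reveal() : -31
-- 7. cruncher accrue(x: 76) : 45
-- 8. cruncher accrue(x: 67) : 112
-- 9. cruncher reveal() : 112
-- 10. cruncher reveal() : 112
-- 11. cruncher negate() : -112


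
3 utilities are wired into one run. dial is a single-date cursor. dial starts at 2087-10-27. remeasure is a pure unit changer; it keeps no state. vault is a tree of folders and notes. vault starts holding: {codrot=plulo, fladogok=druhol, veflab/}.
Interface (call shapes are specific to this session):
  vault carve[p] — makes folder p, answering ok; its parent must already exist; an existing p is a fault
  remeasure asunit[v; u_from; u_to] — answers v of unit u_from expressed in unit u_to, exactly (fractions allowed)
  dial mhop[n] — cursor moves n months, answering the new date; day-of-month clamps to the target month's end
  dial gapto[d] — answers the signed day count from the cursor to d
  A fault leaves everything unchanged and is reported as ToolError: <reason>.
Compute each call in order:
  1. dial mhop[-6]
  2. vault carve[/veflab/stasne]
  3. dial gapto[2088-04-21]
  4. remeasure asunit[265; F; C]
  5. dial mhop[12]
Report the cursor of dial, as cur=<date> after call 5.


Answer: cur=2088-04-27

Derivation:
~$ dial mhop n: -6
  2087-04-27
~$ vault carve p: /veflab/stasne
  ok
~$ dial gapto d: 2088-04-21
  360
~$ remeasure asunit v: 265 u_from: F u_to: C
  1165/9
~$ dial mhop n: 12
  2088-04-27


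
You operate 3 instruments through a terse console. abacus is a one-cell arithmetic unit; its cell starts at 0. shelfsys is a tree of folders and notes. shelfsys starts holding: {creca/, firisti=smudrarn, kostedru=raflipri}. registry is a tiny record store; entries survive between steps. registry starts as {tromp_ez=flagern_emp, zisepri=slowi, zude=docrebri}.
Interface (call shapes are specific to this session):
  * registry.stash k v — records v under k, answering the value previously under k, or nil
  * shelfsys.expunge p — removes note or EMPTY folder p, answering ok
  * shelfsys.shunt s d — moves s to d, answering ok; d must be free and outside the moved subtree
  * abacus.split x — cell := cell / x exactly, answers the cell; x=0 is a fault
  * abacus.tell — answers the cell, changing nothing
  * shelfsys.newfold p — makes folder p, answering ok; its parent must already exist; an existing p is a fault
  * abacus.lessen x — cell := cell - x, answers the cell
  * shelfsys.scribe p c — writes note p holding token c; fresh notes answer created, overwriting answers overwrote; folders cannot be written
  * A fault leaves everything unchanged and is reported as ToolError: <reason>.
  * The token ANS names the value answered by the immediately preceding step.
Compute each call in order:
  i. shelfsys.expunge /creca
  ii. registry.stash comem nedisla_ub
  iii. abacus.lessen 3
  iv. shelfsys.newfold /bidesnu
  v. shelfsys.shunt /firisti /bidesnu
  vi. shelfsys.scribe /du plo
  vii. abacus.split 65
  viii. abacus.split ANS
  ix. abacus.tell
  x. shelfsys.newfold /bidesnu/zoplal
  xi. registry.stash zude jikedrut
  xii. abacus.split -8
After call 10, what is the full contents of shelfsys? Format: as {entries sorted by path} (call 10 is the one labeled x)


I call expunge on p→/creca, giving ok.
I call stash on k→comem, v→nedisla_ub, yielding nil.
I use lessen on x→3, — result: -3.
Calling newfold on p→/bidesnu, — result: ok.
Using shunt on s→/firisti, d→/bidesnu, and see ToolError: exists.
Next I call scribe on p→/du, c→plo: created.
Next I call split on x→65, and see -3/65.
Invoking split on x→ANS, which returns 1.
Now I run tell, and see 1.
Next I call newfold on p→/bidesnu/zoplal, which returns ok.
Next I call stash on k→zude, v→jikedrut, yielding docrebri.
Now I run split on x→-8, and observe -1/8.

Answer: {bidesnu/, bidesnu/zoplal/, du=plo, firisti=smudrarn, kostedru=raflipri}


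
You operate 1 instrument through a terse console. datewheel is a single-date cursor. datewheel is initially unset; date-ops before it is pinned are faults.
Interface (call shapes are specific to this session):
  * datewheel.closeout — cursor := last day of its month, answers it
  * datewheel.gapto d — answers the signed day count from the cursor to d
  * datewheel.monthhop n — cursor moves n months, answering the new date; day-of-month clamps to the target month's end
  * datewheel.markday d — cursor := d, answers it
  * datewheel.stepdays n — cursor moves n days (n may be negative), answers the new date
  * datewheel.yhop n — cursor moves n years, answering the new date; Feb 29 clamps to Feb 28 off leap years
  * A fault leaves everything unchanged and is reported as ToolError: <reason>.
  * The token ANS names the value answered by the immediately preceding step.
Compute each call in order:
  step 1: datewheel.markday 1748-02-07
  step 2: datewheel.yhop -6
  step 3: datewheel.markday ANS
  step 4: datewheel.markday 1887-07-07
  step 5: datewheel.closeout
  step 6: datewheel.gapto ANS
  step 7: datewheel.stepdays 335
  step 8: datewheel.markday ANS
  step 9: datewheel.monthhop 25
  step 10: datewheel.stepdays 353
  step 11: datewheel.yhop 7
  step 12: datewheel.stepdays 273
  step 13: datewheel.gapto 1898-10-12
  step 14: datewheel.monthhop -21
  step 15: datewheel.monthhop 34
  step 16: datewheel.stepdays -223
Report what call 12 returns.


Invoking datewheel.markday passing d→1748-02-07, → 1748-02-07.
I use datewheel.yhop passing n→-6, giving 1742-02-07.
I try datewheel.markday passing d→ANS, giving 1742-02-07.
Using datewheel.markday passing d→1887-07-07, and observe 1887-07-07.
Using datewheel.closeout(), which returns 1887-07-31.
Now I run datewheel.gapto passing d→ANS: 0.
Then datewheel.stepdays passing n→335, which returns 1888-06-30.
I use datewheel.markday passing d→ANS, which returns 1888-06-30.
I run datewheel.monthhop passing n→25, yielding 1890-07-30.
Now I run datewheel.stepdays passing n→353, and see 1891-07-18.
Calling datewheel.yhop passing n→7, → 1898-07-18.
Using datewheel.stepdays passing n→273, yielding 1899-04-17.
Invoking datewheel.gapto passing d→1898-10-12: -187.
Then datewheel.monthhop passing n→-21, giving 1897-07-17.
I run datewheel.monthhop passing n→34, yielding 1900-05-17.
I invoke datewheel.stepdays passing n→-223, yielding 1899-10-06.

Answer: 1899-04-17


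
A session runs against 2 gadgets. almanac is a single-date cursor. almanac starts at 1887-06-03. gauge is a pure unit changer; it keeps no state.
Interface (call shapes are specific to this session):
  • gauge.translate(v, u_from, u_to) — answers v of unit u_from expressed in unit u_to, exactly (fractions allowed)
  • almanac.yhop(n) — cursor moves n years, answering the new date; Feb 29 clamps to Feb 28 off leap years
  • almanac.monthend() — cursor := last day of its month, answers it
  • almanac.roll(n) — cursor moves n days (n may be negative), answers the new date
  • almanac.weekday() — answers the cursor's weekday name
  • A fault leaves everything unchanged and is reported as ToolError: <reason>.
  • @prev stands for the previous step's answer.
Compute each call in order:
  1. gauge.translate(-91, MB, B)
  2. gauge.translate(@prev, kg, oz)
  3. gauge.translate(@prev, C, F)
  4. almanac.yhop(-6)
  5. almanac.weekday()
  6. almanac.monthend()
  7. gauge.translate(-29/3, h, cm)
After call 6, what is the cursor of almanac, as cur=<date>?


Then gauge.translate(-91, MB, B), yielding -91000000.
Next I call gauge.translate(@prev, kg, oz), yielding -20800000000000000/6479891.
Next I call gauge.translate(@prev, C, F), and observe -37439999792643488/6479891.
I invoke almanac.yhop(-6), — result: 1881-06-03.
Next I call almanac.weekday(), which returns Friday.
Using almanac.monthend(), → 1881-06-30.
Now I run gauge.translate(-29/3, h, cm), which returns ToolError: incompatible units.

Answer: cur=1881-06-30


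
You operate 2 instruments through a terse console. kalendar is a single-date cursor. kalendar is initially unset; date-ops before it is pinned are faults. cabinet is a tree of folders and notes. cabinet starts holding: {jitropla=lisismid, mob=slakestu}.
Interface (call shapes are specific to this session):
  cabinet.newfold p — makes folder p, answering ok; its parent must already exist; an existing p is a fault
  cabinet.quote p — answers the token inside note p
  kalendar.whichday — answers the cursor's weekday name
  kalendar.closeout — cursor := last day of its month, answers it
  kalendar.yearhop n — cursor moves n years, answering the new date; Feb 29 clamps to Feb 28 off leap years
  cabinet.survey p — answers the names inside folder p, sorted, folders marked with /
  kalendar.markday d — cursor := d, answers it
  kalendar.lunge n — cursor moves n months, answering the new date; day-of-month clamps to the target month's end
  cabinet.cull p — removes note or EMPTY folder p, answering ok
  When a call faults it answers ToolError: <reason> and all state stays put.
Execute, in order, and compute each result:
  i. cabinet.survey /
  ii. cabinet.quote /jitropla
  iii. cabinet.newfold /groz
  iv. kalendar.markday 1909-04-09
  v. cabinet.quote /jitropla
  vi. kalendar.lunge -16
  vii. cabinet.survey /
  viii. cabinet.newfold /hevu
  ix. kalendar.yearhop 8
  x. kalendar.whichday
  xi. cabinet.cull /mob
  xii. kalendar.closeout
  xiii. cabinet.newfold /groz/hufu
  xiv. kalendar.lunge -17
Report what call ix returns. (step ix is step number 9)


==> survey(p→/)
<== [jitropla, mob]
==> quote(p→/jitropla)
<== lisismid
==> newfold(p→/groz)
<== ok
==> markday(d→1909-04-09)
<== 1909-04-09
==> quote(p→/jitropla)
<== lisismid
==> lunge(n→-16)
<== 1907-12-09
==> survey(p→/)
<== [groz/, jitropla, mob]
==> newfold(p→/hevu)
<== ok
==> yearhop(n→8)
<== 1915-12-09
==> whichday()
<== Thursday
==> cull(p→/mob)
<== ok
==> closeout()
<== 1915-12-31
==> newfold(p→/groz/hufu)
<== ok
==> lunge(n→-17)
<== 1914-07-31

Answer: 1915-12-09


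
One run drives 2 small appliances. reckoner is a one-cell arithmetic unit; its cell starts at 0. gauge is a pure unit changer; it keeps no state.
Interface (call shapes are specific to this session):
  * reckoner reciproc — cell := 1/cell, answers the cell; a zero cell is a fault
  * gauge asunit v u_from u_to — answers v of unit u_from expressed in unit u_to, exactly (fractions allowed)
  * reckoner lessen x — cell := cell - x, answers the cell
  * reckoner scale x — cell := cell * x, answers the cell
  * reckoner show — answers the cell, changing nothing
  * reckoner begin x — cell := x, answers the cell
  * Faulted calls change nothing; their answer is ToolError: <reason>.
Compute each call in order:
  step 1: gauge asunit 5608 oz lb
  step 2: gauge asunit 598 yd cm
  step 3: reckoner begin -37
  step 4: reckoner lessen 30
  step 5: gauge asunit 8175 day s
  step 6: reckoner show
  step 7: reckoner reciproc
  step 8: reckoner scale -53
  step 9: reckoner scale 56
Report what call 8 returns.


Next I call gauge asunit passing v='5608', u_from='oz', u_to='lb', giving 701/2.
I use gauge asunit passing v='598', u_from='yd', u_to='cm', and observe 1367028/25.
I invoke reckoner begin passing x='-37', and get -37.
I try reckoner lessen passing x='30', giving -67.
I call gauge asunit passing v='8175', u_from='day', u_to='s', — result: 706320000.
Invoking reckoner show(): -67.
Then reckoner reciproc(), which returns -1/67.
I use reckoner scale passing x='-53', giving 53/67.
I use reckoner scale passing x='56', — result: 2968/67.

Answer: 53/67


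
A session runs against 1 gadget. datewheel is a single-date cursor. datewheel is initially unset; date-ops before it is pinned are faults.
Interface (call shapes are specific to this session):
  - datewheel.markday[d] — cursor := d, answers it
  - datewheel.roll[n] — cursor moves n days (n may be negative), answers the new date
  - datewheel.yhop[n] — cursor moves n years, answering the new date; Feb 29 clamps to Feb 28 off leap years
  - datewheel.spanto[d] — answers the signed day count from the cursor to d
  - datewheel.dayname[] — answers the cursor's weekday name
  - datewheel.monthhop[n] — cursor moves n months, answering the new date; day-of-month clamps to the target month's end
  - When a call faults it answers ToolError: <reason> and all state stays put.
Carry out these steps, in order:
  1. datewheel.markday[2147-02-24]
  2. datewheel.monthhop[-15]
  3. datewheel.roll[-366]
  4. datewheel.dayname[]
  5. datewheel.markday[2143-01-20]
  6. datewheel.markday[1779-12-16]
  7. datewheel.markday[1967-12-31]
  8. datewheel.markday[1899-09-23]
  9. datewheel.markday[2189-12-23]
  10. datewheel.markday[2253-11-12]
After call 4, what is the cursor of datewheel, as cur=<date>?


-> datewheel.markday(d='2147-02-24')
<- 2147-02-24
-> datewheel.monthhop(n='-15')
<- 2145-11-24
-> datewheel.roll(n='-366')
<- 2144-11-23
-> datewheel.dayname()
<- Monday
-> datewheel.markday(d='2143-01-20')
<- 2143-01-20
-> datewheel.markday(d='1779-12-16')
<- 1779-12-16
-> datewheel.markday(d='1967-12-31')
<- 1967-12-31
-> datewheel.markday(d='1899-09-23')
<- 1899-09-23
-> datewheel.markday(d='2189-12-23')
<- 2189-12-23
-> datewheel.markday(d='2253-11-12')
<- 2253-11-12

Answer: cur=2144-11-23


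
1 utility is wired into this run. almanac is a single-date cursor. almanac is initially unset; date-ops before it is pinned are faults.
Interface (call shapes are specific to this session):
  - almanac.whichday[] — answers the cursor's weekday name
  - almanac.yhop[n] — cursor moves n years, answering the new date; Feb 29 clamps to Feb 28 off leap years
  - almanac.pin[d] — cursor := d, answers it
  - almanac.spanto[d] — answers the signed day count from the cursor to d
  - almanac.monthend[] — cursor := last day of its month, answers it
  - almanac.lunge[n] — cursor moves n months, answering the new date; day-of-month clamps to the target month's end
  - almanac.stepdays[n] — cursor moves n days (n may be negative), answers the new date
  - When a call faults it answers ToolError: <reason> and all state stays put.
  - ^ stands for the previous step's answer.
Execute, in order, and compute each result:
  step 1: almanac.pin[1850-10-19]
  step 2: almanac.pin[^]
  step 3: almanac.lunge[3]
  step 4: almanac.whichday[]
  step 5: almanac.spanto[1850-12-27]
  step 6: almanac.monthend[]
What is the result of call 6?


·→ almanac.pin(1850-10-19)
·← 1850-10-19
·→ almanac.pin(^)
·← 1850-10-19
·→ almanac.lunge(3)
·← 1851-01-19
·→ almanac.whichday()
·← Sunday
·→ almanac.spanto(1850-12-27)
·← -23
·→ almanac.monthend()
·← 1851-01-31

Answer: 1851-01-31


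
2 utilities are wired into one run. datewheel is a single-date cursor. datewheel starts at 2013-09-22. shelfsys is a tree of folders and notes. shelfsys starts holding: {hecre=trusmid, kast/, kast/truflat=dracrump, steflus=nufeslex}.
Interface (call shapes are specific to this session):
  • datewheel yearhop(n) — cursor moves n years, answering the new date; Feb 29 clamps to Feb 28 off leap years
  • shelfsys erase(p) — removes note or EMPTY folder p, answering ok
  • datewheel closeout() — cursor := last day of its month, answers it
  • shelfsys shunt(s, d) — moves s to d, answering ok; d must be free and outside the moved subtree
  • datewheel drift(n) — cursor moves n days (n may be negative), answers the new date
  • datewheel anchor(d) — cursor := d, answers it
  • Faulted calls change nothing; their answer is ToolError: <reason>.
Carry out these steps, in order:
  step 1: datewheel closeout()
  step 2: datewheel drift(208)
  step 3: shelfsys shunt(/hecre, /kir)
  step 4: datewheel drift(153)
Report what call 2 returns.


Answer: 2014-04-26

Derivation:
Do: datewheel closeout[]
See: 2013-09-30
Do: datewheel drift[n=208]
See: 2014-04-26
Do: shelfsys shunt[s=/hecre; d=/kir]
See: ok
Do: datewheel drift[n=153]
See: 2014-09-26


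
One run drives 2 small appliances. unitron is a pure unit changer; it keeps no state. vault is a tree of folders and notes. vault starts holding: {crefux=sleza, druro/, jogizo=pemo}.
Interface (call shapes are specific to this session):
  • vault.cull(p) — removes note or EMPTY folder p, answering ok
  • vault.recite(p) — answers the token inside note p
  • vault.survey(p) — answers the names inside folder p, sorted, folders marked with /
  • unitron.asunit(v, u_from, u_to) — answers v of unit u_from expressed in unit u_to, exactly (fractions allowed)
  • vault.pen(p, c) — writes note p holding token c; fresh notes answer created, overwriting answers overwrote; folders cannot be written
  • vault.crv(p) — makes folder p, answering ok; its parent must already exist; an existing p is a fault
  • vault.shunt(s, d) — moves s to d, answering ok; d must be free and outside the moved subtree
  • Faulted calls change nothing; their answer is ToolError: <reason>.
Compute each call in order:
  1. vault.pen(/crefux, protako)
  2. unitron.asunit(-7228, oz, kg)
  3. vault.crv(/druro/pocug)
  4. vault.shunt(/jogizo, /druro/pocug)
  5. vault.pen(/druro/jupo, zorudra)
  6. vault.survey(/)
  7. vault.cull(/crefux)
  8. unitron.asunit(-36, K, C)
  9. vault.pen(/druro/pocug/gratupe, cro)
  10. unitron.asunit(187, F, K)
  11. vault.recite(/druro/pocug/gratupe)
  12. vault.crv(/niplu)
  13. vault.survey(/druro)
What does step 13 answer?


-- 1. pen(p='/crefux', c='protako') : overwrote
-- 2. asunit(v='-7228', u_from='oz', u_to='kg') : -81964141259/400000000
-- 3. crv(p='/druro/pocug') : ok
-- 4. shunt(s='/jogizo', d='/druro/pocug') : ToolError: exists
-- 5. pen(p='/druro/jupo', c='zorudra') : created
-- 6. survey(p='/') : [crefux, druro/, jogizo]
-- 7. cull(p='/crefux') : ok
-- 8. asunit(v='-36', u_from='K', u_to='C') : -6183/20
-- 9. pen(p='/druro/pocug/gratupe', c='cro') : created
-- 10. asunit(v='187', u_from='F', u_to='K') : 64667/180
-- 11. recite(p='/druro/pocug/gratupe') : cro
-- 12. crv(p='/niplu') : ok
-- 13. survey(p='/druro') : [jupo, pocug/]

Answer: [jupo, pocug/]


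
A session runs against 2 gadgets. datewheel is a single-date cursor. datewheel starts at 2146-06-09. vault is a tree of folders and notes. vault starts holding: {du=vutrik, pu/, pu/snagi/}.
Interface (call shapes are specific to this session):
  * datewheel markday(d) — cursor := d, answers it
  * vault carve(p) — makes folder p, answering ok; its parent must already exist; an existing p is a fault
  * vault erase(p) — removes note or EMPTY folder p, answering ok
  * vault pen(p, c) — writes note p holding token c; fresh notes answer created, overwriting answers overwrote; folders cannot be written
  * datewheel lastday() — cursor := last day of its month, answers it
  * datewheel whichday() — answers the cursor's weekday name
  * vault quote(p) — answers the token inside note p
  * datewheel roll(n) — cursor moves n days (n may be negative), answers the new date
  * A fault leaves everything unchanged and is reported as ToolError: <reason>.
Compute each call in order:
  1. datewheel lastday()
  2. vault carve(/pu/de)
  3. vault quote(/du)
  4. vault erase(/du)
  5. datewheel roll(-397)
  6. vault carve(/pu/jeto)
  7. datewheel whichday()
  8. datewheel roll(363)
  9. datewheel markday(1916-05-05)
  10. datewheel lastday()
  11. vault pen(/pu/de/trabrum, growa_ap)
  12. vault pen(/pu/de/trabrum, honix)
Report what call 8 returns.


-> datewheel lastday()
<- 2146-06-30
-> vault carve(p=/pu/de)
<- ok
-> vault quote(p=/du)
<- vutrik
-> vault erase(p=/du)
<- ok
-> datewheel roll(n=-397)
<- 2145-05-29
-> vault carve(p=/pu/jeto)
<- ok
-> datewheel whichday()
<- Saturday
-> datewheel roll(n=363)
<- 2146-05-27
-> datewheel markday(d=1916-05-05)
<- 1916-05-05
-> datewheel lastday()
<- 1916-05-31
-> vault pen(p=/pu/de/trabrum, c=growa_ap)
<- created
-> vault pen(p=/pu/de/trabrum, c=honix)
<- overwrote

Answer: 2146-05-27


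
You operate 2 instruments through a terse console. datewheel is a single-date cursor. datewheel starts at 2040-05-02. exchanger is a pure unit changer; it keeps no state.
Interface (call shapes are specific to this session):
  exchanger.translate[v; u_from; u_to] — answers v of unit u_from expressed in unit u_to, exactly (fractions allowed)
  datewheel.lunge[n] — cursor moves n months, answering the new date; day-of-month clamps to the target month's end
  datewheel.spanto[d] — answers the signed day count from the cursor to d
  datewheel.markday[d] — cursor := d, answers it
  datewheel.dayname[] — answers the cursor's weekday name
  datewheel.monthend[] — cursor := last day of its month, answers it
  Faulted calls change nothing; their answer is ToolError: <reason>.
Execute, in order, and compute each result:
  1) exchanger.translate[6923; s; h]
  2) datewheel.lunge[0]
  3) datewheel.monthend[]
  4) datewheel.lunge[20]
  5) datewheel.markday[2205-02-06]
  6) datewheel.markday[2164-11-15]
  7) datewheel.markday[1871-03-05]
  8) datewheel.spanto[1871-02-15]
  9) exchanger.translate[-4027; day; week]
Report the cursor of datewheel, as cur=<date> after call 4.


Answer: cur=2042-01-31

Derivation:
// exchanger.translate(v='6923', u_from='s', u_to='h') -> 6923/3600
// datewheel.lunge(n='0') -> 2040-05-02
// datewheel.monthend() -> 2040-05-31
// datewheel.lunge(n='20') -> 2042-01-31
// datewheel.markday(d='2205-02-06') -> 2205-02-06
// datewheel.markday(d='2164-11-15') -> 2164-11-15
// datewheel.markday(d='1871-03-05') -> 1871-03-05
// datewheel.spanto(d='1871-02-15') -> -18
// exchanger.translate(v='-4027', u_from='day', u_to='week') -> -4027/7
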